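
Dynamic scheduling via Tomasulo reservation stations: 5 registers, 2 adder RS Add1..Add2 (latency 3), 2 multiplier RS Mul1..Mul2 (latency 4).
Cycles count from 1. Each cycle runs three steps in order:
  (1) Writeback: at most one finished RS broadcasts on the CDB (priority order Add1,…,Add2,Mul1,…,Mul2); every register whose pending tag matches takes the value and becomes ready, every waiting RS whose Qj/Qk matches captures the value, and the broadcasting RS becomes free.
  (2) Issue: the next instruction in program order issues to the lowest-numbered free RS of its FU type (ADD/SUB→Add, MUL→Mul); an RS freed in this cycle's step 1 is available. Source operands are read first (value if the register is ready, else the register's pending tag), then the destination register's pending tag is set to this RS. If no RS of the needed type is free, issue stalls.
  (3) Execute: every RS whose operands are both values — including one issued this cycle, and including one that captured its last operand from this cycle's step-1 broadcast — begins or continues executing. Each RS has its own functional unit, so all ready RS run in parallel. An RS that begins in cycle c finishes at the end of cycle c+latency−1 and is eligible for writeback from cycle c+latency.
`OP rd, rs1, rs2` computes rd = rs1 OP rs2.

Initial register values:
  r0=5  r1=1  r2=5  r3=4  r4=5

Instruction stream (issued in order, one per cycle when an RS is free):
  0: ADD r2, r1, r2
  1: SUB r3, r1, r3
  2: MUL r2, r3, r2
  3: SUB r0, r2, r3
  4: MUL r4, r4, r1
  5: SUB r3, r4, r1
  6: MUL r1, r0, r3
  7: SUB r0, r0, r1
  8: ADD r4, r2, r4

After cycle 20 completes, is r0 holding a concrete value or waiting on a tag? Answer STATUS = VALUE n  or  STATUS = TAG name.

STATUS = VALUE 45

c1: issue ADD r2<-Add1 | r0:5,r1:1,r2:Add1,r3:4,r4:5
c2: issue SUB r3<-Add2 | r0:5,r1:1,r2:Add1,r3:Add2,r4:5
c3: issue MUL r2<-Mul1 | r0:5,r1:1,r2:Mul1,r3:Add2,r4:5
c4: CDB Add1=6; issue SUB r0<-Add1 | r0:Add1,r1:1,r2:Mul1,r3:Add2,r4:5
c5: CDB Add2=-3; issue MUL r4<-Mul2 | r0:Add1,r1:1,r2:Mul1,r3:-3,r4:Mul2
c6: issue SUB r3<-Add2 | r0:Add1,r1:1,r2:Mul1,r3:Add2,r4:Mul2
c7: stall | r0:Add1,r1:1,r2:Mul1,r3:Add2,r4:Mul2
c8: stall | r0:Add1,r1:1,r2:Mul1,r3:Add2,r4:Mul2
c9: CDB Mul1=-18; issue MUL r1<-Mul1 | r0:Add1,r1:Mul1,r2:-18,r3:Add2,r4:Mul2
c10: CDB Mul2=5; stall | r0:Add1,r1:Mul1,r2:-18,r3:Add2,r4:5
c11: stall | r0:Add1,r1:Mul1,r2:-18,r3:Add2,r4:5
c12: CDB Add1=-15; issue SUB r0<-Add1 | r0:Add1,r1:Mul1,r2:-18,r3:Add2,r4:5
c13: CDB Add2=4; issue ADD r4<-Add2 | r0:Add1,r1:Mul1,r2:-18,r3:4,r4:Add2
c14: - | r0:Add1,r1:Mul1,r2:-18,r3:4,r4:Add2
c15: - | r0:Add1,r1:Mul1,r2:-18,r3:4,r4:Add2
c16: CDB Add2=-13 | r0:Add1,r1:Mul1,r2:-18,r3:4,r4:-13
c17: CDB Mul1=-60 | r0:Add1,r1:-60,r2:-18,r3:4,r4:-13
c18: - | r0:Add1,r1:-60,r2:-18,r3:4,r4:-13
c19: - | r0:Add1,r1:-60,r2:-18,r3:4,r4:-13
c20: CDB Add1=45 | r0:45,r1:-60,r2:-18,r3:4,r4:-13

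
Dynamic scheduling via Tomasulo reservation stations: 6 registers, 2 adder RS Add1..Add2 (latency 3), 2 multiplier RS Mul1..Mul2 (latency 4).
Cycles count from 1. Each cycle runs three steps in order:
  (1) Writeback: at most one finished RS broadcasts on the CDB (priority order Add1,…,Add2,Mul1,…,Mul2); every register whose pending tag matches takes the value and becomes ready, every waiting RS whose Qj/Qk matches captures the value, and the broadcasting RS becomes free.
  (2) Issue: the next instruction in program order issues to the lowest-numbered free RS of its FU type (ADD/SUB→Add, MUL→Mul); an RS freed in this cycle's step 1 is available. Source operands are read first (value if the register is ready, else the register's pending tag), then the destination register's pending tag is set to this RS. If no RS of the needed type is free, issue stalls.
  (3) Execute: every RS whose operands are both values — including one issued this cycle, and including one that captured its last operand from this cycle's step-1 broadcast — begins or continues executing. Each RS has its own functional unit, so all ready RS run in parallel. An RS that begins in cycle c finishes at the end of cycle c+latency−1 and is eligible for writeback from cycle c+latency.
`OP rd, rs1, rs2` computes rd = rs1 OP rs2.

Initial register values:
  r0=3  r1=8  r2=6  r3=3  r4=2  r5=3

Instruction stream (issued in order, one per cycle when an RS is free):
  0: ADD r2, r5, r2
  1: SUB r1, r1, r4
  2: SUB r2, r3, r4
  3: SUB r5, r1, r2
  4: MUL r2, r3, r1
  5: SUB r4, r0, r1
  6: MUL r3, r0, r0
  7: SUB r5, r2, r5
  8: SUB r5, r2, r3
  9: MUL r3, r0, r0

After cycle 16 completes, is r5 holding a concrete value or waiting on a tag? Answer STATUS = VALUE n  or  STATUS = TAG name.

c1: issue ADD r2<-Add1 | r0:3,r1:8,r2:Add1,r3:3,r4:2,r5:3
c2: issue SUB r1<-Add2 | r0:3,r1:Add2,r2:Add1,r3:3,r4:2,r5:3
c3: stall | r0:3,r1:Add2,r2:Add1,r3:3,r4:2,r5:3
c4: CDB Add1=9; issue SUB r2<-Add1 | r0:3,r1:Add2,r2:Add1,r3:3,r4:2,r5:3
c5: CDB Add2=6; issue SUB r5<-Add2 | r0:3,r1:6,r2:Add1,r3:3,r4:2,r5:Add2
c6: issue MUL r2<-Mul1 | r0:3,r1:6,r2:Mul1,r3:3,r4:2,r5:Add2
c7: CDB Add1=1; issue SUB r4<-Add1 | r0:3,r1:6,r2:Mul1,r3:3,r4:Add1,r5:Add2
c8: issue MUL r3<-Mul2 | r0:3,r1:6,r2:Mul1,r3:Mul2,r4:Add1,r5:Add2
c9: stall | r0:3,r1:6,r2:Mul1,r3:Mul2,r4:Add1,r5:Add2
c10: CDB Add1=-3; issue SUB r5<-Add1 | r0:3,r1:6,r2:Mul1,r3:Mul2,r4:-3,r5:Add1
c11: CDB Add2=5; issue SUB r5<-Add2 | r0:3,r1:6,r2:Mul1,r3:Mul2,r4:-3,r5:Add2
c12: CDB Mul1=18; issue MUL r3<-Mul1 | r0:3,r1:6,r2:18,r3:Mul1,r4:-3,r5:Add2
c13: CDB Mul2=9 | r0:3,r1:6,r2:18,r3:Mul1,r4:-3,r5:Add2
c14: - | r0:3,r1:6,r2:18,r3:Mul1,r4:-3,r5:Add2
c15: CDB Add1=13 | r0:3,r1:6,r2:18,r3:Mul1,r4:-3,r5:Add2
c16: CDB Add2=9 | r0:3,r1:6,r2:18,r3:Mul1,r4:-3,r5:9

STATUS = VALUE 9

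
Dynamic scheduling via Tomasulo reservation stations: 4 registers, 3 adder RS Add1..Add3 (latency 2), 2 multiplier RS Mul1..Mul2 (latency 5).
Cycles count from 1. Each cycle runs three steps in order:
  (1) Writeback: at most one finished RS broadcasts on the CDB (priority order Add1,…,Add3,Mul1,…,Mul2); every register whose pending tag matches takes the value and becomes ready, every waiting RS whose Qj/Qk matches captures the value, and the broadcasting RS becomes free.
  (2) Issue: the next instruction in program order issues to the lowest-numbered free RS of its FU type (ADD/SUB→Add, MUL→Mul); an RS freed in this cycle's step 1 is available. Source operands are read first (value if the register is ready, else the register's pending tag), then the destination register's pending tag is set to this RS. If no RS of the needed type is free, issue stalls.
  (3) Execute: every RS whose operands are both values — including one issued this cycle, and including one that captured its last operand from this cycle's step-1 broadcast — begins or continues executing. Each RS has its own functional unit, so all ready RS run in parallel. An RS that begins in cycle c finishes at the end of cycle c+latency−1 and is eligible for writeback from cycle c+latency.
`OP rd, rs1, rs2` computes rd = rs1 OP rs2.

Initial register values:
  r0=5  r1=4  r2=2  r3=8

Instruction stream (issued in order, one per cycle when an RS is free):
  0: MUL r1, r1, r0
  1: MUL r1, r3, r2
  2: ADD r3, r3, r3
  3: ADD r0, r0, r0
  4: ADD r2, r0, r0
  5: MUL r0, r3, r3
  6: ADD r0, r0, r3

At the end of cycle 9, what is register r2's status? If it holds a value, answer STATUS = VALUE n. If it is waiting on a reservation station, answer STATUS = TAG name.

c1: issue MUL r1<-Mul1 | r0:5,r1:Mul1,r2:2,r3:8
c2: issue MUL r1<-Mul2 | r0:5,r1:Mul2,r2:2,r3:8
c3: issue ADD r3<-Add1 | r0:5,r1:Mul2,r2:2,r3:Add1
c4: issue ADD r0<-Add2 | r0:Add2,r1:Mul2,r2:2,r3:Add1
c5: CDB Add1=16; issue ADD r2<-Add1 | r0:Add2,r1:Mul2,r2:Add1,r3:16
c6: CDB Add2=10; stall | r0:10,r1:Mul2,r2:Add1,r3:16
c7: CDB Mul1=20; issue MUL r0<-Mul1 | r0:Mul1,r1:Mul2,r2:Add1,r3:16
c8: CDB Add1=20; issue ADD r0<-Add1 | r0:Add1,r1:Mul2,r2:20,r3:16
c9: CDB Mul2=16 | r0:Add1,r1:16,r2:20,r3:16

STATUS = VALUE 20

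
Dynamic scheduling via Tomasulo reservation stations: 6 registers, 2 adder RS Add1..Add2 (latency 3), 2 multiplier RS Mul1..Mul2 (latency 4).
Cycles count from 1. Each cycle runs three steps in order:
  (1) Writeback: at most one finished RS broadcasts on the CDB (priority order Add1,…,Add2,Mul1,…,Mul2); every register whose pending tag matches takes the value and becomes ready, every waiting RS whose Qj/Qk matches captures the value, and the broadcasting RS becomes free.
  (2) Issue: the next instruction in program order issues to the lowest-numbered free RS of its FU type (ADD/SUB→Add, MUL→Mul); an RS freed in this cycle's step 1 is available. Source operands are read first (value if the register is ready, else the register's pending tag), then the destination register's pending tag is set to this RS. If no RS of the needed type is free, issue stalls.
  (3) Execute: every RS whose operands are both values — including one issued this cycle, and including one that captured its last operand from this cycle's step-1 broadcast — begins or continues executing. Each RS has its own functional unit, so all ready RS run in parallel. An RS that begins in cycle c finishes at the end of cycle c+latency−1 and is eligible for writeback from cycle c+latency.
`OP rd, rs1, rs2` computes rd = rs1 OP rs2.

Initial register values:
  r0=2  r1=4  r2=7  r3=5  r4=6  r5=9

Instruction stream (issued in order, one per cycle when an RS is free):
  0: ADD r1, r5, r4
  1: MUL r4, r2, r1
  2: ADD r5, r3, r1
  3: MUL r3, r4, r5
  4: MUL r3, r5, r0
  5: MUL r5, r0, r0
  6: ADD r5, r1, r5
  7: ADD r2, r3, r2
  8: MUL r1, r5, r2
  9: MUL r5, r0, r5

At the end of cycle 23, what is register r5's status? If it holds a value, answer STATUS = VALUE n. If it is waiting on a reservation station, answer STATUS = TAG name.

  c1: issue ADD r1<-Add1  regs: r0:2,r1:Add1,r2:7,r3:5,r4:6,r5:9
  c2: issue MUL r4<-Mul1  regs: r0:2,r1:Add1,r2:7,r3:5,r4:Mul1,r5:9
  c3: issue ADD r5<-Add2  regs: r0:2,r1:Add1,r2:7,r3:5,r4:Mul1,r5:Add2
  c4: CDB Add1=15; issue MUL r3<-Mul2  regs: r0:2,r1:15,r2:7,r3:Mul2,r4:Mul1,r5:Add2
  c5: stall  regs: r0:2,r1:15,r2:7,r3:Mul2,r4:Mul1,r5:Add2
  c6: stall  regs: r0:2,r1:15,r2:7,r3:Mul2,r4:Mul1,r5:Add2
  c7: CDB Add2=20; stall  regs: r0:2,r1:15,r2:7,r3:Mul2,r4:Mul1,r5:20
  c8: CDB Mul1=105; issue MUL r3<-Mul1  regs: r0:2,r1:15,r2:7,r3:Mul1,r4:105,r5:20
  c9: stall  regs: r0:2,r1:15,r2:7,r3:Mul1,r4:105,r5:20
  c10: stall  regs: r0:2,r1:15,r2:7,r3:Mul1,r4:105,r5:20
  c11: stall  regs: r0:2,r1:15,r2:7,r3:Mul1,r4:105,r5:20
  c12: CDB Mul1=40; issue MUL r5<-Mul1  regs: r0:2,r1:15,r2:7,r3:40,r4:105,r5:Mul1
  c13: CDB Mul2=2100; issue ADD r5<-Add1  regs: r0:2,r1:15,r2:7,r3:40,r4:105,r5:Add1
  c14: issue ADD r2<-Add2  regs: r0:2,r1:15,r2:Add2,r3:40,r4:105,r5:Add1
  c15: issue MUL r1<-Mul2  regs: r0:2,r1:Mul2,r2:Add2,r3:40,r4:105,r5:Add1
  c16: CDB Mul1=4; issue MUL r5<-Mul1  regs: r0:2,r1:Mul2,r2:Add2,r3:40,r4:105,r5:Mul1
  c17: CDB Add2=47  regs: r0:2,r1:Mul2,r2:47,r3:40,r4:105,r5:Mul1
  c18: -  regs: r0:2,r1:Mul2,r2:47,r3:40,r4:105,r5:Mul1
  c19: CDB Add1=19  regs: r0:2,r1:Mul2,r2:47,r3:40,r4:105,r5:Mul1
  c20: -  regs: r0:2,r1:Mul2,r2:47,r3:40,r4:105,r5:Mul1
  c21: -  regs: r0:2,r1:Mul2,r2:47,r3:40,r4:105,r5:Mul1
  c22: -  regs: r0:2,r1:Mul2,r2:47,r3:40,r4:105,r5:Mul1
  c23: CDB Mul1=38  regs: r0:2,r1:Mul2,r2:47,r3:40,r4:105,r5:38

STATUS = VALUE 38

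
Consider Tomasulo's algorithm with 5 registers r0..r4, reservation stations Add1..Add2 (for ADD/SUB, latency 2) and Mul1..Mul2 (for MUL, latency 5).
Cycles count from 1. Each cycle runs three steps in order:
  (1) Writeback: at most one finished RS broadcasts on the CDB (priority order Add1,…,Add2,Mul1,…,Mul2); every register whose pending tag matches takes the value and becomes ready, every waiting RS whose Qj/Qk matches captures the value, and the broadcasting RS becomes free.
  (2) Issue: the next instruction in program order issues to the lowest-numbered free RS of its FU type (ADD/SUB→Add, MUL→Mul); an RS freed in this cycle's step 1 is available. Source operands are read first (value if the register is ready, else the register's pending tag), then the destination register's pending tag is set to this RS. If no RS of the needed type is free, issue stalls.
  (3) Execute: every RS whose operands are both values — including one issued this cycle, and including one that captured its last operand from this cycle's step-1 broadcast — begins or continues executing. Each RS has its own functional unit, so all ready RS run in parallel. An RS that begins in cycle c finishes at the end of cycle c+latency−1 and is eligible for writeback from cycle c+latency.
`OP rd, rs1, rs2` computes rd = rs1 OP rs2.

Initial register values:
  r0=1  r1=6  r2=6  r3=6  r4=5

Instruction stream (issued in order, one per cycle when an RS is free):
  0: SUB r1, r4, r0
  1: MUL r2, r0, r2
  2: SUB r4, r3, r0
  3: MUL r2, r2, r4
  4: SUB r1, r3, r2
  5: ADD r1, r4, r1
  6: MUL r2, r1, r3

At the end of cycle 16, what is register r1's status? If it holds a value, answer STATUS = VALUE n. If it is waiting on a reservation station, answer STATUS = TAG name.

STATUS = VALUE -19

  c1: issue SUB r1<-Add1  regs: r0:1,r1:Add1,r2:6,r3:6,r4:5
  c2: issue MUL r2<-Mul1  regs: r0:1,r1:Add1,r2:Mul1,r3:6,r4:5
  c3: CDB Add1=4; issue SUB r4<-Add1  regs: r0:1,r1:4,r2:Mul1,r3:6,r4:Add1
  c4: issue MUL r2<-Mul2  regs: r0:1,r1:4,r2:Mul2,r3:6,r4:Add1
  c5: CDB Add1=5; issue SUB r1<-Add1  regs: r0:1,r1:Add1,r2:Mul2,r3:6,r4:5
  c6: issue ADD r1<-Add2  regs: r0:1,r1:Add2,r2:Mul2,r3:6,r4:5
  c7: CDB Mul1=6; issue MUL r2<-Mul1  regs: r0:1,r1:Add2,r2:Mul1,r3:6,r4:5
  c8: -  regs: r0:1,r1:Add2,r2:Mul1,r3:6,r4:5
  c9: -  regs: r0:1,r1:Add2,r2:Mul1,r3:6,r4:5
  c10: -  regs: r0:1,r1:Add2,r2:Mul1,r3:6,r4:5
  c11: -  regs: r0:1,r1:Add2,r2:Mul1,r3:6,r4:5
  c12: CDB Mul2=30  regs: r0:1,r1:Add2,r2:Mul1,r3:6,r4:5
  c13: -  regs: r0:1,r1:Add2,r2:Mul1,r3:6,r4:5
  c14: CDB Add1=-24  regs: r0:1,r1:Add2,r2:Mul1,r3:6,r4:5
  c15: -  regs: r0:1,r1:Add2,r2:Mul1,r3:6,r4:5
  c16: CDB Add2=-19  regs: r0:1,r1:-19,r2:Mul1,r3:6,r4:5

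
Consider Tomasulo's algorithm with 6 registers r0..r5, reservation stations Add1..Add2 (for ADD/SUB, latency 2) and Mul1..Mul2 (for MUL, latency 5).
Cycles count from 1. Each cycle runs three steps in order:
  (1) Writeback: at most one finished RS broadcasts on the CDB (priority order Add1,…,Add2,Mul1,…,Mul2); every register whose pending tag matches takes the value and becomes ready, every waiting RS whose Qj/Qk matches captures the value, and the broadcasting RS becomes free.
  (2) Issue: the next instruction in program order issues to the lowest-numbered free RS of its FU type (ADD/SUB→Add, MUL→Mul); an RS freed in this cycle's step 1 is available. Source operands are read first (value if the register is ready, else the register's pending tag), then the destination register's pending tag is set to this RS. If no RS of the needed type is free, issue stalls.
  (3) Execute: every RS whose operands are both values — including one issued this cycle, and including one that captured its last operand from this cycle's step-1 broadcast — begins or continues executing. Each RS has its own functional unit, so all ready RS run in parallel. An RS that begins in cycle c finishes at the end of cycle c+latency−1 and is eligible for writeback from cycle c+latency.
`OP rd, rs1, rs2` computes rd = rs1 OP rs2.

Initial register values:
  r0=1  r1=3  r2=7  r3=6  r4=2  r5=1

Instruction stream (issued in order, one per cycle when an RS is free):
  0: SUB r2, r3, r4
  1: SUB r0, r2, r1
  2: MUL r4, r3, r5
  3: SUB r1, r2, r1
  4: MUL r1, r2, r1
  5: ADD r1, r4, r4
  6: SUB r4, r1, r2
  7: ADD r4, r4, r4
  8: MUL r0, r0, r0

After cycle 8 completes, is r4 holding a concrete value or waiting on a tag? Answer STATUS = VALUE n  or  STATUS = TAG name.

STATUS = TAG Add2

  c1: issue SUB r2<-Add1  regs: r0:1,r1:3,r2:Add1,r3:6,r4:2,r5:1
  c2: issue SUB r0<-Add2  regs: r0:Add2,r1:3,r2:Add1,r3:6,r4:2,r5:1
  c3: CDB Add1=4; issue MUL r4<-Mul1  regs: r0:Add2,r1:3,r2:4,r3:6,r4:Mul1,r5:1
  c4: issue SUB r1<-Add1  regs: r0:Add2,r1:Add1,r2:4,r3:6,r4:Mul1,r5:1
  c5: CDB Add2=1; issue MUL r1<-Mul2  regs: r0:1,r1:Mul2,r2:4,r3:6,r4:Mul1,r5:1
  c6: CDB Add1=1; issue ADD r1<-Add1  regs: r0:1,r1:Add1,r2:4,r3:6,r4:Mul1,r5:1
  c7: issue SUB r4<-Add2  regs: r0:1,r1:Add1,r2:4,r3:6,r4:Add2,r5:1
  c8: CDB Mul1=6; stall  regs: r0:1,r1:Add1,r2:4,r3:6,r4:Add2,r5:1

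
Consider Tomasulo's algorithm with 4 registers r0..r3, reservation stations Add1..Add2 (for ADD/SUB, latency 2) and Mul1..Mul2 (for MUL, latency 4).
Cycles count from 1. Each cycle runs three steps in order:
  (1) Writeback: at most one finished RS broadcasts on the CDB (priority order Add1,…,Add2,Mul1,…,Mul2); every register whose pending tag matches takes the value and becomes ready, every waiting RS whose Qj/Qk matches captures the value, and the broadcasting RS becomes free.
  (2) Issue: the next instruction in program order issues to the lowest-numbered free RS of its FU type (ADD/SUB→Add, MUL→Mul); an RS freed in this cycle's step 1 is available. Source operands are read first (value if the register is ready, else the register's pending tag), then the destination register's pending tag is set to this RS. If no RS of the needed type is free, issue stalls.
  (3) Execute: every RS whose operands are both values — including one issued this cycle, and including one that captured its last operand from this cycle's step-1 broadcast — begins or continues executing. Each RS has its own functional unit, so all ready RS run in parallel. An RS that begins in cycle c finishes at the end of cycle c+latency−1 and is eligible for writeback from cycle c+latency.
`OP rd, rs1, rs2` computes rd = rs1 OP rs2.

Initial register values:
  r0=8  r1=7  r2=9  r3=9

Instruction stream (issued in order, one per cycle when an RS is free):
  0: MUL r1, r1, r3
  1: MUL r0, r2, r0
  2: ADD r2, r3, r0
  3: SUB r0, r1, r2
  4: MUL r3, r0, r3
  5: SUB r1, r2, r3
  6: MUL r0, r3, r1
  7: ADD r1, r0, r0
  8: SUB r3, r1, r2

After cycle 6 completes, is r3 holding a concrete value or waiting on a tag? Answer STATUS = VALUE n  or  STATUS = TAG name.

STATUS = TAG Mul1

cycle 1: issue MUL r1<-Mul1 // r0:8,r1:Mul1,r2:9,r3:9
cycle 2: issue MUL r0<-Mul2 // r0:Mul2,r1:Mul1,r2:9,r3:9
cycle 3: issue ADD r2<-Add1 // r0:Mul2,r1:Mul1,r2:Add1,r3:9
cycle 4: issue SUB r0<-Add2 // r0:Add2,r1:Mul1,r2:Add1,r3:9
cycle 5: CDB Mul1=63; issue MUL r3<-Mul1 // r0:Add2,r1:63,r2:Add1,r3:Mul1
cycle 6: CDB Mul2=72; stall // r0:Add2,r1:63,r2:Add1,r3:Mul1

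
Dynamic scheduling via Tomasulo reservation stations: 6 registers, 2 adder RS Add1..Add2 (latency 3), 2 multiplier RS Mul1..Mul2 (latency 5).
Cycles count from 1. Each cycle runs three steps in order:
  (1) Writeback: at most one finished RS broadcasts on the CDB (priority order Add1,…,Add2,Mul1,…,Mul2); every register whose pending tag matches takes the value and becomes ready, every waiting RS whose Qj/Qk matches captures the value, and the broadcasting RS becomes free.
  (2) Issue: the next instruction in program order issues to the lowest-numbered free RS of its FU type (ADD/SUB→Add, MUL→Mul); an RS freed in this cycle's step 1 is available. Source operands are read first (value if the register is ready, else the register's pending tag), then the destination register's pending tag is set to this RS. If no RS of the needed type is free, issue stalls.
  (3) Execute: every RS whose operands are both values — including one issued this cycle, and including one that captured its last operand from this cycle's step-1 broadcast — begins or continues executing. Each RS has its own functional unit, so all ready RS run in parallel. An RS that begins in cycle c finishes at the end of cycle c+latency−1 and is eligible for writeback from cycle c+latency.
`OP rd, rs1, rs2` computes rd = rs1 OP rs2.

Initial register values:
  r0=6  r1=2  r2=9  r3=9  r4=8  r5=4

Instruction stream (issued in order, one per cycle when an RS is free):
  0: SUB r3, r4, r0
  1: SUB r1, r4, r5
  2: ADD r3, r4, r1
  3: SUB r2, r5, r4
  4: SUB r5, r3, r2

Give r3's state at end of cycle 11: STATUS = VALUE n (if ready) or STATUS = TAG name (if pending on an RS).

cycle 1: issue SUB r3<-Add1 // r0:6,r1:2,r2:9,r3:Add1,r4:8,r5:4
cycle 2: issue SUB r1<-Add2 // r0:6,r1:Add2,r2:9,r3:Add1,r4:8,r5:4
cycle 3: stall // r0:6,r1:Add2,r2:9,r3:Add1,r4:8,r5:4
cycle 4: CDB Add1=2; issue ADD r3<-Add1 // r0:6,r1:Add2,r2:9,r3:Add1,r4:8,r5:4
cycle 5: CDB Add2=4; issue SUB r2<-Add2 // r0:6,r1:4,r2:Add2,r3:Add1,r4:8,r5:4
cycle 6: stall // r0:6,r1:4,r2:Add2,r3:Add1,r4:8,r5:4
cycle 7: stall // r0:6,r1:4,r2:Add2,r3:Add1,r4:8,r5:4
cycle 8: CDB Add1=12; issue SUB r5<-Add1 // r0:6,r1:4,r2:Add2,r3:12,r4:8,r5:Add1
cycle 9: CDB Add2=-4 // r0:6,r1:4,r2:-4,r3:12,r4:8,r5:Add1
cycle 10: - // r0:6,r1:4,r2:-4,r3:12,r4:8,r5:Add1
cycle 11: - // r0:6,r1:4,r2:-4,r3:12,r4:8,r5:Add1

STATUS = VALUE 12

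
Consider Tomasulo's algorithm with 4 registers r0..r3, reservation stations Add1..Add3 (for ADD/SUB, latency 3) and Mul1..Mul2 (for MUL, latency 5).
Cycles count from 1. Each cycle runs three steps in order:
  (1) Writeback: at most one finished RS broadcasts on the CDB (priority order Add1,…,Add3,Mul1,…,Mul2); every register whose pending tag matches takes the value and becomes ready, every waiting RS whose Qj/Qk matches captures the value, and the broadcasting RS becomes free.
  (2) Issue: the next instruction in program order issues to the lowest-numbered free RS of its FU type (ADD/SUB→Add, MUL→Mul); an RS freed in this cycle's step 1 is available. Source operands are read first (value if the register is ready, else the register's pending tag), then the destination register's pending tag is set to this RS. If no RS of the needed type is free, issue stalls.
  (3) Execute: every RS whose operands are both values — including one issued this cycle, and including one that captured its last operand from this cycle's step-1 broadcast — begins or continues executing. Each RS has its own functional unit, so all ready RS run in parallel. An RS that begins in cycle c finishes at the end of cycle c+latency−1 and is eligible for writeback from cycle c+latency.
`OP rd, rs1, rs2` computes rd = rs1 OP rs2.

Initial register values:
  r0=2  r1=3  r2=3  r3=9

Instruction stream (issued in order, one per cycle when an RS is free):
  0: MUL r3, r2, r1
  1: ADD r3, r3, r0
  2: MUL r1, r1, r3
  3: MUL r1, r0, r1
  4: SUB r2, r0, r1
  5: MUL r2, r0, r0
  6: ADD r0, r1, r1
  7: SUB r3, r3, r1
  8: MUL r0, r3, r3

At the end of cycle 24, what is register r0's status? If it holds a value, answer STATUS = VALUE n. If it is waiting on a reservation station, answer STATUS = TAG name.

c1: issue MUL r3<-Mul1 | r0:2,r1:3,r2:3,r3:Mul1
c2: issue ADD r3<-Add1 | r0:2,r1:3,r2:3,r3:Add1
c3: issue MUL r1<-Mul2 | r0:2,r1:Mul2,r2:3,r3:Add1
c4: stall | r0:2,r1:Mul2,r2:3,r3:Add1
c5: stall | r0:2,r1:Mul2,r2:3,r3:Add1
c6: CDB Mul1=9; issue MUL r1<-Mul1 | r0:2,r1:Mul1,r2:3,r3:Add1
c7: issue SUB r2<-Add2 | r0:2,r1:Mul1,r2:Add2,r3:Add1
c8: stall | r0:2,r1:Mul1,r2:Add2,r3:Add1
c9: CDB Add1=11; stall | r0:2,r1:Mul1,r2:Add2,r3:11
c10: stall | r0:2,r1:Mul1,r2:Add2,r3:11
c11: stall | r0:2,r1:Mul1,r2:Add2,r3:11
c12: stall | r0:2,r1:Mul1,r2:Add2,r3:11
c13: stall | r0:2,r1:Mul1,r2:Add2,r3:11
c14: CDB Mul2=33; issue MUL r2<-Mul2 | r0:2,r1:Mul1,r2:Mul2,r3:11
c15: issue ADD r0<-Add1 | r0:Add1,r1:Mul1,r2:Mul2,r3:11
c16: issue SUB r3<-Add3 | r0:Add1,r1:Mul1,r2:Mul2,r3:Add3
c17: stall | r0:Add1,r1:Mul1,r2:Mul2,r3:Add3
c18: stall | r0:Add1,r1:Mul1,r2:Mul2,r3:Add3
c19: CDB Mul1=66; issue MUL r0<-Mul1 | r0:Mul1,r1:66,r2:Mul2,r3:Add3
c20: CDB Mul2=4 | r0:Mul1,r1:66,r2:4,r3:Add3
c21: - | r0:Mul1,r1:66,r2:4,r3:Add3
c22: CDB Add1=132 | r0:Mul1,r1:66,r2:4,r3:Add3
c23: CDB Add2=-64 | r0:Mul1,r1:66,r2:4,r3:Add3
c24: CDB Add3=-55 | r0:Mul1,r1:66,r2:4,r3:-55

STATUS = TAG Mul1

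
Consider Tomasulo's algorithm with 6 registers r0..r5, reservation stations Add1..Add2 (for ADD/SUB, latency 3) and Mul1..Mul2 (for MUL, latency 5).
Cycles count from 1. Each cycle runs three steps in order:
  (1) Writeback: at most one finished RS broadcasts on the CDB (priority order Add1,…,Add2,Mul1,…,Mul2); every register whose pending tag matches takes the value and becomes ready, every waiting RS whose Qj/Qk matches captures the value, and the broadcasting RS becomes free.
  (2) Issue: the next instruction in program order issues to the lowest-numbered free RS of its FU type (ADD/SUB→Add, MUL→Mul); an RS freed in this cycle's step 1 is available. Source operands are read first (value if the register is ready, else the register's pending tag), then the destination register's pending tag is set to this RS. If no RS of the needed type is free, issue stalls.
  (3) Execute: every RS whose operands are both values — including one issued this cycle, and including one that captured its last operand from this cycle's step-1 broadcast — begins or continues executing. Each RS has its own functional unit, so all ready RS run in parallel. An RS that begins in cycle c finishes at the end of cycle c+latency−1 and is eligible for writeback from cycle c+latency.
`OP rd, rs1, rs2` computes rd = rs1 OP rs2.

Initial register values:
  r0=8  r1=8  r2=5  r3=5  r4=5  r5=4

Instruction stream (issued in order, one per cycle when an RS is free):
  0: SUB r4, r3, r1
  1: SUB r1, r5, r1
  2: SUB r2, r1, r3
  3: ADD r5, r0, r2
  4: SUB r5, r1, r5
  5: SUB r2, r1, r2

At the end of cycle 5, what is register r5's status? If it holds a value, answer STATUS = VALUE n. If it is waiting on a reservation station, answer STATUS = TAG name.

STATUS = TAG Add2

c1: issue SUB r4<-Add1 | r0:8,r1:8,r2:5,r3:5,r4:Add1,r5:4
c2: issue SUB r1<-Add2 | r0:8,r1:Add2,r2:5,r3:5,r4:Add1,r5:4
c3: stall | r0:8,r1:Add2,r2:5,r3:5,r4:Add1,r5:4
c4: CDB Add1=-3; issue SUB r2<-Add1 | r0:8,r1:Add2,r2:Add1,r3:5,r4:-3,r5:4
c5: CDB Add2=-4; issue ADD r5<-Add2 | r0:8,r1:-4,r2:Add1,r3:5,r4:-3,r5:Add2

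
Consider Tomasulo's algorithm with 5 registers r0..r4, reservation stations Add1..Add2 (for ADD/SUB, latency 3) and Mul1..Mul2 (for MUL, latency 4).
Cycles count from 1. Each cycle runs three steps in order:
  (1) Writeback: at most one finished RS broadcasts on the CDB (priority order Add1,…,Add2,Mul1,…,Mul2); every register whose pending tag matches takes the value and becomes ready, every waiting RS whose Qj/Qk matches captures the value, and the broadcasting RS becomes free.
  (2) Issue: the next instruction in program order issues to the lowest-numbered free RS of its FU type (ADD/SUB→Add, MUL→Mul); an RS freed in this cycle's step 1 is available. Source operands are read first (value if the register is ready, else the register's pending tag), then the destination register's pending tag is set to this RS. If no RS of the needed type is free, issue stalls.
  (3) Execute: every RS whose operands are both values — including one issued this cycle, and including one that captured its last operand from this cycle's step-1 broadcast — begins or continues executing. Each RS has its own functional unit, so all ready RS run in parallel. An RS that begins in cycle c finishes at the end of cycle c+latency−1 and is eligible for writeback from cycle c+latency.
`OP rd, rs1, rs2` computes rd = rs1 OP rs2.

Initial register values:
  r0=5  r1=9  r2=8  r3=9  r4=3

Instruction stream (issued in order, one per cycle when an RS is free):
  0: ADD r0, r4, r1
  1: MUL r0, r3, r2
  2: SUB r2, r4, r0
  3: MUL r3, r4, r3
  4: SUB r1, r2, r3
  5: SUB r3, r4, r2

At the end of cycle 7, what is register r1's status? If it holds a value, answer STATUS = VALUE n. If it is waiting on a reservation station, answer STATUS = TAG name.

STATUS = TAG Add1

  c1: issue ADD r0<-Add1  regs: r0:Add1,r1:9,r2:8,r3:9,r4:3
  c2: issue MUL r0<-Mul1  regs: r0:Mul1,r1:9,r2:8,r3:9,r4:3
  c3: issue SUB r2<-Add2  regs: r0:Mul1,r1:9,r2:Add2,r3:9,r4:3
  c4: CDB Add1=12; issue MUL r3<-Mul2  regs: r0:Mul1,r1:9,r2:Add2,r3:Mul2,r4:3
  c5: issue SUB r1<-Add1  regs: r0:Mul1,r1:Add1,r2:Add2,r3:Mul2,r4:3
  c6: CDB Mul1=72; stall  regs: r0:72,r1:Add1,r2:Add2,r3:Mul2,r4:3
  c7: stall  regs: r0:72,r1:Add1,r2:Add2,r3:Mul2,r4:3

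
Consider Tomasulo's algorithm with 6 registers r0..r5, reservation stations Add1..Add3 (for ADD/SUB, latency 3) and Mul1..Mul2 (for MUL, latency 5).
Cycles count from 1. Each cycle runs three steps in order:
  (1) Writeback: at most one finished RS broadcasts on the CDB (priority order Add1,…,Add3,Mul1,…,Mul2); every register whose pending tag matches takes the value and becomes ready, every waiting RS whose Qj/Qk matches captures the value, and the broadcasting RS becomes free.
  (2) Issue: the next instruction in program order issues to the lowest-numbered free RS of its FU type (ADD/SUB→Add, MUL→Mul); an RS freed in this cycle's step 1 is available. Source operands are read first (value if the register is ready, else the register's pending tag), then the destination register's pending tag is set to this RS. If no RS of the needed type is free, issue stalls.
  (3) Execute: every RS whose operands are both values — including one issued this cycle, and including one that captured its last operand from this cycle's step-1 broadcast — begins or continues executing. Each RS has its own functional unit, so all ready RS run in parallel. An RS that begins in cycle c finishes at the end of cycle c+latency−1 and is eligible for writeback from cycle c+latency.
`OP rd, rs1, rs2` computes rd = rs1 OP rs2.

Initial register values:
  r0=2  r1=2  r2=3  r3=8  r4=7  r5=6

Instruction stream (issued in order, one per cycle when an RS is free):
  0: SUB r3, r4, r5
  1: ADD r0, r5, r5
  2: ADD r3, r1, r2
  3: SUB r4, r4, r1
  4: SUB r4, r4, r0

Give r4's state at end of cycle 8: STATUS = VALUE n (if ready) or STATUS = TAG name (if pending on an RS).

  c1: issue SUB r3<-Add1  regs: r0:2,r1:2,r2:3,r3:Add1,r4:7,r5:6
  c2: issue ADD r0<-Add2  regs: r0:Add2,r1:2,r2:3,r3:Add1,r4:7,r5:6
  c3: issue ADD r3<-Add3  regs: r0:Add2,r1:2,r2:3,r3:Add3,r4:7,r5:6
  c4: CDB Add1=1; issue SUB r4<-Add1  regs: r0:Add2,r1:2,r2:3,r3:Add3,r4:Add1,r5:6
  c5: CDB Add2=12; issue SUB r4<-Add2  regs: r0:12,r1:2,r2:3,r3:Add3,r4:Add2,r5:6
  c6: CDB Add3=5  regs: r0:12,r1:2,r2:3,r3:5,r4:Add2,r5:6
  c7: CDB Add1=5  regs: r0:12,r1:2,r2:3,r3:5,r4:Add2,r5:6
  c8: -  regs: r0:12,r1:2,r2:3,r3:5,r4:Add2,r5:6

STATUS = TAG Add2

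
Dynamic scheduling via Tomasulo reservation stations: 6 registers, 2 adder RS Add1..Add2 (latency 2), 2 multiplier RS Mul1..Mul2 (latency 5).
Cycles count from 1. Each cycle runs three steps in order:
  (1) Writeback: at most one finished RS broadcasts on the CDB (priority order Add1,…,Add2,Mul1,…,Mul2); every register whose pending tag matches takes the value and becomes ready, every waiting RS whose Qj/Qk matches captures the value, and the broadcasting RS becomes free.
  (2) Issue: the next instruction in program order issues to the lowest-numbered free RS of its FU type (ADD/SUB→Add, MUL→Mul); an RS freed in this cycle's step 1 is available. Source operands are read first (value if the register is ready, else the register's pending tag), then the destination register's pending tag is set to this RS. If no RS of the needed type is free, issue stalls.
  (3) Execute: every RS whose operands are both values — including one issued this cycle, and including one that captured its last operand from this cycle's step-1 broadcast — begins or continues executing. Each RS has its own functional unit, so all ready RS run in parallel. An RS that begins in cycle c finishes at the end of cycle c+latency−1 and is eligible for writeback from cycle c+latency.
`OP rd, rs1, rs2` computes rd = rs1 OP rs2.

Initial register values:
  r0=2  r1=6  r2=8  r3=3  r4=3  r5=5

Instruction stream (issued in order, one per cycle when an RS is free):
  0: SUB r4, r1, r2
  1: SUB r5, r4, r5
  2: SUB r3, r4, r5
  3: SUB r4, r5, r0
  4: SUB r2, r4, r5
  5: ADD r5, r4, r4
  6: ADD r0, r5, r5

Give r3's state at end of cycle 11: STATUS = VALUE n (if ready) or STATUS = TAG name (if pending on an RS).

STATUS = VALUE 5

cycle 1: issue SUB r4<-Add1 // r0:2,r1:6,r2:8,r3:3,r4:Add1,r5:5
cycle 2: issue SUB r5<-Add2 // r0:2,r1:6,r2:8,r3:3,r4:Add1,r5:Add2
cycle 3: CDB Add1=-2; issue SUB r3<-Add1 // r0:2,r1:6,r2:8,r3:Add1,r4:-2,r5:Add2
cycle 4: stall // r0:2,r1:6,r2:8,r3:Add1,r4:-2,r5:Add2
cycle 5: CDB Add2=-7; issue SUB r4<-Add2 // r0:2,r1:6,r2:8,r3:Add1,r4:Add2,r5:-7
cycle 6: stall // r0:2,r1:6,r2:8,r3:Add1,r4:Add2,r5:-7
cycle 7: CDB Add1=5; issue SUB r2<-Add1 // r0:2,r1:6,r2:Add1,r3:5,r4:Add2,r5:-7
cycle 8: CDB Add2=-9; issue ADD r5<-Add2 // r0:2,r1:6,r2:Add1,r3:5,r4:-9,r5:Add2
cycle 9: stall // r0:2,r1:6,r2:Add1,r3:5,r4:-9,r5:Add2
cycle 10: CDB Add1=-2; issue ADD r0<-Add1 // r0:Add1,r1:6,r2:-2,r3:5,r4:-9,r5:Add2
cycle 11: CDB Add2=-18 // r0:Add1,r1:6,r2:-2,r3:5,r4:-9,r5:-18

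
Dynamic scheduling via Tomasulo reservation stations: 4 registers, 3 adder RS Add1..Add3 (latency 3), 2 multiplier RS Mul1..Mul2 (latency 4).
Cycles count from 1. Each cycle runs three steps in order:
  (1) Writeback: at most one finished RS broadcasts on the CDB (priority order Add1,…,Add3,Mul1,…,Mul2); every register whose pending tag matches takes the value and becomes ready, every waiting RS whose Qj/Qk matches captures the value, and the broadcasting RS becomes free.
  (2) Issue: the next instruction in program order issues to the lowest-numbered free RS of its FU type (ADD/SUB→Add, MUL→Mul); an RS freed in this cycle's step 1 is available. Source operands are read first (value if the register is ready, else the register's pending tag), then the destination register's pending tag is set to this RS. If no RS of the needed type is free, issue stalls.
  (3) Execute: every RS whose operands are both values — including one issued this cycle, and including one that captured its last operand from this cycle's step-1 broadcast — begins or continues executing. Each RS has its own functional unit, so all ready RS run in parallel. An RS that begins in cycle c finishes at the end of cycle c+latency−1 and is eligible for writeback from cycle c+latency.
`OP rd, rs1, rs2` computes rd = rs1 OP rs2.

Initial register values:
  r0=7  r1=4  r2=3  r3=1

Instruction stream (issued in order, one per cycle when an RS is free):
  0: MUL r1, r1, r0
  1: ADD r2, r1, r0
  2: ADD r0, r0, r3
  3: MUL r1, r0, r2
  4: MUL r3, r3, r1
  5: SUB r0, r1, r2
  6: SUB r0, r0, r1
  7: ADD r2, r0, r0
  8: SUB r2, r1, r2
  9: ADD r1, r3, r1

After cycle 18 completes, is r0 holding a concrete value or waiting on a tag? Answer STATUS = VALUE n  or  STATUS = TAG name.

STATUS = VALUE -35

  c1: issue MUL r1<-Mul1  regs: r0:7,r1:Mul1,r2:3,r3:1
  c2: issue ADD r2<-Add1  regs: r0:7,r1:Mul1,r2:Add1,r3:1
  c3: issue ADD r0<-Add2  regs: r0:Add2,r1:Mul1,r2:Add1,r3:1
  c4: issue MUL r1<-Mul2  regs: r0:Add2,r1:Mul2,r2:Add1,r3:1
  c5: CDB Mul1=28; issue MUL r3<-Mul1  regs: r0:Add2,r1:Mul2,r2:Add1,r3:Mul1
  c6: CDB Add2=8; issue SUB r0<-Add2  regs: r0:Add2,r1:Mul2,r2:Add1,r3:Mul1
  c7: issue SUB r0<-Add3  regs: r0:Add3,r1:Mul2,r2:Add1,r3:Mul1
  c8: CDB Add1=35; issue ADD r2<-Add1  regs: r0:Add3,r1:Mul2,r2:Add1,r3:Mul1
  c9: stall  regs: r0:Add3,r1:Mul2,r2:Add1,r3:Mul1
  c10: stall  regs: r0:Add3,r1:Mul2,r2:Add1,r3:Mul1
  c11: stall  regs: r0:Add3,r1:Mul2,r2:Add1,r3:Mul1
  c12: CDB Mul2=280; stall  regs: r0:Add3,r1:280,r2:Add1,r3:Mul1
  c13: stall  regs: r0:Add3,r1:280,r2:Add1,r3:Mul1
  c14: stall  regs: r0:Add3,r1:280,r2:Add1,r3:Mul1
  c15: CDB Add2=245; issue SUB r2<-Add2  regs: r0:Add3,r1:280,r2:Add2,r3:Mul1
  c16: CDB Mul1=280; stall  regs: r0:Add3,r1:280,r2:Add2,r3:280
  c17: stall  regs: r0:Add3,r1:280,r2:Add2,r3:280
  c18: CDB Add3=-35; issue ADD r1<-Add3  regs: r0:-35,r1:Add3,r2:Add2,r3:280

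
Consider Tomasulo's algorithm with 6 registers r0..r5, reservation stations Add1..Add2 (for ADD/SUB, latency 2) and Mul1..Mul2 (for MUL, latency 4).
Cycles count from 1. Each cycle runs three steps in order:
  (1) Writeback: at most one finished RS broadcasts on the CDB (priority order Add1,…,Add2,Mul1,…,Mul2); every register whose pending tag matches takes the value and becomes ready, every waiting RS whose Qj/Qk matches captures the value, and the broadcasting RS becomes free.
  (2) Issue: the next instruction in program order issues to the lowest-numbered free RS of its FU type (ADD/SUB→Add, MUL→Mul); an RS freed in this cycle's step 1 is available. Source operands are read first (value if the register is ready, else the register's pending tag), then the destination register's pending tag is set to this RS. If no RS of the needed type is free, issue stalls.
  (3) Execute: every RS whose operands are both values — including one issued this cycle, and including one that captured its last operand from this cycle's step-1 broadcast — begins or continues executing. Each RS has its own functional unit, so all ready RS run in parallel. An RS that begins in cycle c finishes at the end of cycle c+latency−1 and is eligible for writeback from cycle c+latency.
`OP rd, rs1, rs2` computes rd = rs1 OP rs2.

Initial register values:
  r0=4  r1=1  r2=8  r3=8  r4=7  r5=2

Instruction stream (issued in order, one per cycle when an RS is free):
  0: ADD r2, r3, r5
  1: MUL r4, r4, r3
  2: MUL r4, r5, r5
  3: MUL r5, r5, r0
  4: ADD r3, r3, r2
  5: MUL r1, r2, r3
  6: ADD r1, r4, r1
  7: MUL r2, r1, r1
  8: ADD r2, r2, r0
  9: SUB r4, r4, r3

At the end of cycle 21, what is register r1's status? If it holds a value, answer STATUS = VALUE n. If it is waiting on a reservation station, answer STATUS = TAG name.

STATUS = VALUE 184

c1: issue ADD r2<-Add1 | r0:4,r1:1,r2:Add1,r3:8,r4:7,r5:2
c2: issue MUL r4<-Mul1 | r0:4,r1:1,r2:Add1,r3:8,r4:Mul1,r5:2
c3: CDB Add1=10; issue MUL r4<-Mul2 | r0:4,r1:1,r2:10,r3:8,r4:Mul2,r5:2
c4: stall | r0:4,r1:1,r2:10,r3:8,r4:Mul2,r5:2
c5: stall | r0:4,r1:1,r2:10,r3:8,r4:Mul2,r5:2
c6: CDB Mul1=56; issue MUL r5<-Mul1 | r0:4,r1:1,r2:10,r3:8,r4:Mul2,r5:Mul1
c7: CDB Mul2=4; issue ADD r3<-Add1 | r0:4,r1:1,r2:10,r3:Add1,r4:4,r5:Mul1
c8: issue MUL r1<-Mul2 | r0:4,r1:Mul2,r2:10,r3:Add1,r4:4,r5:Mul1
c9: CDB Add1=18; issue ADD r1<-Add1 | r0:4,r1:Add1,r2:10,r3:18,r4:4,r5:Mul1
c10: CDB Mul1=8; issue MUL r2<-Mul1 | r0:4,r1:Add1,r2:Mul1,r3:18,r4:4,r5:8
c11: issue ADD r2<-Add2 | r0:4,r1:Add1,r2:Add2,r3:18,r4:4,r5:8
c12: stall | r0:4,r1:Add1,r2:Add2,r3:18,r4:4,r5:8
c13: CDB Mul2=180; stall | r0:4,r1:Add1,r2:Add2,r3:18,r4:4,r5:8
c14: stall | r0:4,r1:Add1,r2:Add2,r3:18,r4:4,r5:8
c15: CDB Add1=184; issue SUB r4<-Add1 | r0:4,r1:184,r2:Add2,r3:18,r4:Add1,r5:8
c16: - | r0:4,r1:184,r2:Add2,r3:18,r4:Add1,r5:8
c17: CDB Add1=-14 | r0:4,r1:184,r2:Add2,r3:18,r4:-14,r5:8
c18: - | r0:4,r1:184,r2:Add2,r3:18,r4:-14,r5:8
c19: CDB Mul1=33856 | r0:4,r1:184,r2:Add2,r3:18,r4:-14,r5:8
c20: - | r0:4,r1:184,r2:Add2,r3:18,r4:-14,r5:8
c21: CDB Add2=33860 | r0:4,r1:184,r2:33860,r3:18,r4:-14,r5:8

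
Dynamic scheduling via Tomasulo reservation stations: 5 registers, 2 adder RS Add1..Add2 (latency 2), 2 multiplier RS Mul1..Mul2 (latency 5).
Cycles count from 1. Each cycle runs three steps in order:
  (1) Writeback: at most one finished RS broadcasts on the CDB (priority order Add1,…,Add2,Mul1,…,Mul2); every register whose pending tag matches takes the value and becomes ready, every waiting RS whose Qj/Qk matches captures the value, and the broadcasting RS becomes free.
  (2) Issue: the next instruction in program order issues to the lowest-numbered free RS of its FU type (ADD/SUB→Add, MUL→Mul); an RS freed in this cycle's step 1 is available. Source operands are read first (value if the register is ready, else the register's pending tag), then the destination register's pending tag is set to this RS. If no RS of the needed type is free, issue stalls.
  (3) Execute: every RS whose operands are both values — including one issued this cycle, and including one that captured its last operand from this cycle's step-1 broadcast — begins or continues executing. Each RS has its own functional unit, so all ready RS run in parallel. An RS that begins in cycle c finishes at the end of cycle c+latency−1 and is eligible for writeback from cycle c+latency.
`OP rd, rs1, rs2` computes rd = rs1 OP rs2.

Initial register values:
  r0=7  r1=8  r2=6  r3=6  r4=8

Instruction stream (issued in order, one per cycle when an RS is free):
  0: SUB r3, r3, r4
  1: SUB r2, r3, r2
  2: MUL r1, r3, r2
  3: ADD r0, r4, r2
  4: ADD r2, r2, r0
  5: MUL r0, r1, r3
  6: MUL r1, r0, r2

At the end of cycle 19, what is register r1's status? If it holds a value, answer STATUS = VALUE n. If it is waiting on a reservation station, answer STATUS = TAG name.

STATUS = TAG Mul1

  c1: issue SUB r3<-Add1  regs: r0:7,r1:8,r2:6,r3:Add1,r4:8
  c2: issue SUB r2<-Add2  regs: r0:7,r1:8,r2:Add2,r3:Add1,r4:8
  c3: CDB Add1=-2; issue MUL r1<-Mul1  regs: r0:7,r1:Mul1,r2:Add2,r3:-2,r4:8
  c4: issue ADD r0<-Add1  regs: r0:Add1,r1:Mul1,r2:Add2,r3:-2,r4:8
  c5: CDB Add2=-8; issue ADD r2<-Add2  regs: r0:Add1,r1:Mul1,r2:Add2,r3:-2,r4:8
  c6: issue MUL r0<-Mul2  regs: r0:Mul2,r1:Mul1,r2:Add2,r3:-2,r4:8
  c7: CDB Add1=0; stall  regs: r0:Mul2,r1:Mul1,r2:Add2,r3:-2,r4:8
  c8: stall  regs: r0:Mul2,r1:Mul1,r2:Add2,r3:-2,r4:8
  c9: CDB Add2=-8; stall  regs: r0:Mul2,r1:Mul1,r2:-8,r3:-2,r4:8
  c10: CDB Mul1=16; issue MUL r1<-Mul1  regs: r0:Mul2,r1:Mul1,r2:-8,r3:-2,r4:8
  c11: -  regs: r0:Mul2,r1:Mul1,r2:-8,r3:-2,r4:8
  c12: -  regs: r0:Mul2,r1:Mul1,r2:-8,r3:-2,r4:8
  c13: -  regs: r0:Mul2,r1:Mul1,r2:-8,r3:-2,r4:8
  c14: -  regs: r0:Mul2,r1:Mul1,r2:-8,r3:-2,r4:8
  c15: CDB Mul2=-32  regs: r0:-32,r1:Mul1,r2:-8,r3:-2,r4:8
  c16: -  regs: r0:-32,r1:Mul1,r2:-8,r3:-2,r4:8
  c17: -  regs: r0:-32,r1:Mul1,r2:-8,r3:-2,r4:8
  c18: -  regs: r0:-32,r1:Mul1,r2:-8,r3:-2,r4:8
  c19: -  regs: r0:-32,r1:Mul1,r2:-8,r3:-2,r4:8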